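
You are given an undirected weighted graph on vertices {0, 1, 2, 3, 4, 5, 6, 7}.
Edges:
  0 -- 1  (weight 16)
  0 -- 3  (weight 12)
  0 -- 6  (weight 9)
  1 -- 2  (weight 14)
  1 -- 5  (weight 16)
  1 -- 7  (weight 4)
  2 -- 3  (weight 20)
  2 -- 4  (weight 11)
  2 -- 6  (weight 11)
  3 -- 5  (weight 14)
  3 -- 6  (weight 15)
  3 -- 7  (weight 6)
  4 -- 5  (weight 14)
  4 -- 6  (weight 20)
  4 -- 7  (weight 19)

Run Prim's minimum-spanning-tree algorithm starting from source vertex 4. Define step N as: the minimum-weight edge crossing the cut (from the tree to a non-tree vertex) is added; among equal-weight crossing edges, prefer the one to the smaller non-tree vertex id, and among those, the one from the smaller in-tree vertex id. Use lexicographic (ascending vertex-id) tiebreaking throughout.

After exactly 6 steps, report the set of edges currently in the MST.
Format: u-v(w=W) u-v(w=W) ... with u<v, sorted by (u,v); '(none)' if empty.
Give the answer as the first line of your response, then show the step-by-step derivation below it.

0-3(w=12) 0-6(w=9) 1-7(w=4) 2-4(w=11) 2-6(w=11) 3-7(w=6)

step 1: add edge 2-4 (w=11); MST = {2-4(w=11)}
step 2: add edge 2-6 (w=11); MST = {2-4(w=11) 2-6(w=11)}
step 3: add edge 0-6 (w=9); MST = {0-6(w=9) 2-4(w=11) 2-6(w=11)}
step 4: add edge 0-3 (w=12); MST = {0-3(w=12) 0-6(w=9) 2-4(w=11) 2-6(w=11)}
step 5: add edge 3-7 (w=6); MST = {0-3(w=12) 0-6(w=9) 2-4(w=11) 2-6(w=11) 3-7(w=6)}
step 6: add edge 1-7 (w=4); MST = {0-3(w=12) 0-6(w=9) 1-7(w=4) 2-4(w=11) 2-6(w=11) 3-7(w=6)}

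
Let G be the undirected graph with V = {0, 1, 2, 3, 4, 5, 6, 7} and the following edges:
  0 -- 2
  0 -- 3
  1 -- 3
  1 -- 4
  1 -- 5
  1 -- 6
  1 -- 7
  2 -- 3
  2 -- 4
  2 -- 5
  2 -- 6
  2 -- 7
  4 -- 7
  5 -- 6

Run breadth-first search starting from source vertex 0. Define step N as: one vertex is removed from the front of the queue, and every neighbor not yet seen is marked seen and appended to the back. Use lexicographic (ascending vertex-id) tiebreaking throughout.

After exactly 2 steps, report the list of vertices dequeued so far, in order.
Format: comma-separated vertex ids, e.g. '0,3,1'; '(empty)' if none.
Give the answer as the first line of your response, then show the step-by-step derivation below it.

0,2

step 1: dequeue 0; queue=[2,3]; order=0
step 2: dequeue 2; queue=[3,4,5,6,7]; order=0,2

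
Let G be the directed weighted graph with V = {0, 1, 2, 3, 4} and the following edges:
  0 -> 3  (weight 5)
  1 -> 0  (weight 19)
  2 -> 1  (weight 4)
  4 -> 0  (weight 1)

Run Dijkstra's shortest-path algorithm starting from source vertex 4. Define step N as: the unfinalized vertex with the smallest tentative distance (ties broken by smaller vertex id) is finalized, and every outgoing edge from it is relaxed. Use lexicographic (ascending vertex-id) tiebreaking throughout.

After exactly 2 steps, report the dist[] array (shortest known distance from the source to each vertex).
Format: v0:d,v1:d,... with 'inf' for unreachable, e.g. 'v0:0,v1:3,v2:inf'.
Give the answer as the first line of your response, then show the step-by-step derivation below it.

v0:1,v1:inf,v2:inf,v3:6,v4:0

step 1: dist = v0:1,v1:inf,v2:inf,v3:inf,v4:0
step 2: dist = v0:1,v1:inf,v2:inf,v3:6,v4:0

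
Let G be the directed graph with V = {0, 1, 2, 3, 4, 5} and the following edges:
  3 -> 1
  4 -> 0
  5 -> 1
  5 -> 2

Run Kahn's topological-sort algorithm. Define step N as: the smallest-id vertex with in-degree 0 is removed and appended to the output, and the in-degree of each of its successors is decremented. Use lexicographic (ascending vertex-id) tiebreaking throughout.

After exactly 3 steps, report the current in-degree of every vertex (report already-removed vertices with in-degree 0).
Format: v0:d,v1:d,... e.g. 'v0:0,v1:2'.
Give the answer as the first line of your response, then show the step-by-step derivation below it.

v0:0,v1:1,v2:1,v3:0,v4:0,v5:0

step 1: output 3; order=[3]; indeg=(1,1,1,0,0,0)
step 2: output 4; order=[3,4]; indeg=(0,1,1,0,0,0)
step 3: output 0; order=[3,4,0]; indeg=(0,1,1,0,0,0)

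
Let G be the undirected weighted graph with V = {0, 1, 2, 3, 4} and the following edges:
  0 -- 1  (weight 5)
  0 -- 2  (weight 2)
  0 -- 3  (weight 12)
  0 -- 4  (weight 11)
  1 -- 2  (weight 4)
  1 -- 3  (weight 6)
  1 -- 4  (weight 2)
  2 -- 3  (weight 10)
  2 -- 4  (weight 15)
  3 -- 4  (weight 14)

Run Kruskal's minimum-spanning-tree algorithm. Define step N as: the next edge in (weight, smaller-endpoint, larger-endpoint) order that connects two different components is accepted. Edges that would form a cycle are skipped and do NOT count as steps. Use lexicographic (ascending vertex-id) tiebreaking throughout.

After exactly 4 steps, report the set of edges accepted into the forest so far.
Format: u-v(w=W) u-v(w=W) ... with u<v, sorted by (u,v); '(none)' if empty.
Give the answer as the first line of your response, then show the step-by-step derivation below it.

0-2(w=2) 1-2(w=4) 1-3(w=6) 1-4(w=2)

step 1: add edge 0-2 (w=2); MST = {0-2(w=2)}
step 2: add edge 1-4 (w=2); MST = {0-2(w=2) 1-4(w=2)}
step 3: add edge 1-2 (w=4); MST = {0-2(w=2) 1-2(w=4) 1-4(w=2)}
step 4: add edge 1-3 (w=6); MST = {0-2(w=2) 1-2(w=4) 1-3(w=6) 1-4(w=2)}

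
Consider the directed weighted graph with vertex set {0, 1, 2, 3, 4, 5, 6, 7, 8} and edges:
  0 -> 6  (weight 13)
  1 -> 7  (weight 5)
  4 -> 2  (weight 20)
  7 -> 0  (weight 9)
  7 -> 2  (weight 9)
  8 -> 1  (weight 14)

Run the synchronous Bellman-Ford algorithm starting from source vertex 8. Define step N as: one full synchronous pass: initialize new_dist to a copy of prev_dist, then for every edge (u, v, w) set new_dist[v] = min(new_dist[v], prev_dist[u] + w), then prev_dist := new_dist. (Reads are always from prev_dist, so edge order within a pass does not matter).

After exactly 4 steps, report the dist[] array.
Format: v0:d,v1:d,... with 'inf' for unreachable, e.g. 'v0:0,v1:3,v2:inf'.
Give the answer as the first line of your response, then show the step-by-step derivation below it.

v0:28,v1:14,v2:28,v3:inf,v4:inf,v5:inf,v6:41,v7:19,v8:0

step 1: dist = v0:inf,v1:14,v2:inf,v3:inf,v4:inf,v5:inf,v6:inf,v7:inf,v8:0
step 2: dist = v0:inf,v1:14,v2:inf,v3:inf,v4:inf,v5:inf,v6:inf,v7:19,v8:0
step 3: dist = v0:28,v1:14,v2:28,v3:inf,v4:inf,v5:inf,v6:inf,v7:19,v8:0
step 4: dist = v0:28,v1:14,v2:28,v3:inf,v4:inf,v5:inf,v6:41,v7:19,v8:0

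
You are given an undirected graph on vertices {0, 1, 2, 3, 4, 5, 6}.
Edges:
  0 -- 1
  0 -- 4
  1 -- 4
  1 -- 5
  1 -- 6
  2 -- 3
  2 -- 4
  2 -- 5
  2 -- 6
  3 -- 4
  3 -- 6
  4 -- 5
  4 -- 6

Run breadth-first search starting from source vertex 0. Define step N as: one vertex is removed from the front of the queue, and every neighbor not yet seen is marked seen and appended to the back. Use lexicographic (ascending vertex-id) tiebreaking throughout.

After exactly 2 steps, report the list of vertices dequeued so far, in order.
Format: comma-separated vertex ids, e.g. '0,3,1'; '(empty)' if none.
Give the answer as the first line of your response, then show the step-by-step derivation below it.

0,1

step 1: dequeue 0; queue=[1,4]; order=0
step 2: dequeue 1; queue=[4,5,6]; order=0,1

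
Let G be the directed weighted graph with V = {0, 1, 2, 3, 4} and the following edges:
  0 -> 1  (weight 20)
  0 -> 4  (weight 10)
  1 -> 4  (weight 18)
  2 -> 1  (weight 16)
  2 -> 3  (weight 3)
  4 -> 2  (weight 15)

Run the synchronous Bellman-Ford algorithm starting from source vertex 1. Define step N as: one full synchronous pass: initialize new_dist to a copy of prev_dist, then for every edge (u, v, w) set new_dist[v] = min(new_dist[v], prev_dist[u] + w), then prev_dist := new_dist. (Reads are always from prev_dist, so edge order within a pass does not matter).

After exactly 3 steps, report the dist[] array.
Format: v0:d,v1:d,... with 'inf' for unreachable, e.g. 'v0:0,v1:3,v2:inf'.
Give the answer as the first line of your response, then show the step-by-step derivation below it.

v0:inf,v1:0,v2:33,v3:36,v4:18

step 1: dist = v0:inf,v1:0,v2:inf,v3:inf,v4:18
step 2: dist = v0:inf,v1:0,v2:33,v3:inf,v4:18
step 3: dist = v0:inf,v1:0,v2:33,v3:36,v4:18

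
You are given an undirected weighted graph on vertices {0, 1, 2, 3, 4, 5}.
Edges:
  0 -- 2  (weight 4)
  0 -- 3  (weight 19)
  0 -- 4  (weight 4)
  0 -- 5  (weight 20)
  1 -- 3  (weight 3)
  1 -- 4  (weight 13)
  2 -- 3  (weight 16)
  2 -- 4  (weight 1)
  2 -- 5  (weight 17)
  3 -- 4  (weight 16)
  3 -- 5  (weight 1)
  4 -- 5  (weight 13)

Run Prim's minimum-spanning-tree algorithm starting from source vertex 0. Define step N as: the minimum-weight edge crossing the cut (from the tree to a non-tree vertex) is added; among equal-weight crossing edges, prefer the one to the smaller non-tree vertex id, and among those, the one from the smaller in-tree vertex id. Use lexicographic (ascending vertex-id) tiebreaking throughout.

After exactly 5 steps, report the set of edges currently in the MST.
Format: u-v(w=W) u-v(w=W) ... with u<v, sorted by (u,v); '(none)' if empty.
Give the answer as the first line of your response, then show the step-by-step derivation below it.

0-2(w=4) 1-3(w=3) 1-4(w=13) 2-4(w=1) 3-5(w=1)

step 1: add edge 0-2 (w=4); MST = {0-2(w=4)}
step 2: add edge 2-4 (w=1); MST = {0-2(w=4) 2-4(w=1)}
step 3: add edge 1-4 (w=13); MST = {0-2(w=4) 1-4(w=13) 2-4(w=1)}
step 4: add edge 1-3 (w=3); MST = {0-2(w=4) 1-3(w=3) 1-4(w=13) 2-4(w=1)}
step 5: add edge 3-5 (w=1); MST = {0-2(w=4) 1-3(w=3) 1-4(w=13) 2-4(w=1) 3-5(w=1)}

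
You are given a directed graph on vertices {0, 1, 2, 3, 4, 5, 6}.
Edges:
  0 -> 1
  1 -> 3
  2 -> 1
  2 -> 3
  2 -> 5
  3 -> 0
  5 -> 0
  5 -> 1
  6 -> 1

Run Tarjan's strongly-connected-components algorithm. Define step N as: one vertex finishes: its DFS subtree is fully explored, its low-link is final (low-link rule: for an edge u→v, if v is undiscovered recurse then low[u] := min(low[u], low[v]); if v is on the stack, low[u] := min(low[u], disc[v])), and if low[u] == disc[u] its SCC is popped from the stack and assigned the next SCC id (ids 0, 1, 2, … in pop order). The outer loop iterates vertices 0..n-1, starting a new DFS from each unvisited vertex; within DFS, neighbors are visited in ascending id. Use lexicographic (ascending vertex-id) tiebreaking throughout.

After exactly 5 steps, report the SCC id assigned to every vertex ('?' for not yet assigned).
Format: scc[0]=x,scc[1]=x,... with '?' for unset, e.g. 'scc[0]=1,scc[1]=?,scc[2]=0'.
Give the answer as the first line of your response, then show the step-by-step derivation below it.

scc[0]=0,scc[1]=0,scc[2]=2,scc[3]=0,scc[4]=?,scc[5]=1,scc[6]=?

step 1: low=(low[0]=0,low[1]=1,low[2]=?,low[3]=0,low[4]=?,low[5]=?,low[6]=?); scc=(scc[0]=?,scc[1]=?,scc[2]=?,scc[3]=?,scc[4]=?,scc[5]=?,scc[6]=?)
step 2: low=(low[0]=0,low[1]=0,low[2]=?,low[3]=0,low[4]=?,low[5]=?,low[6]=?); scc=(scc[0]=?,scc[1]=?,scc[2]=?,scc[3]=?,scc[4]=?,scc[5]=?,scc[6]=?)
step 3: low=(low[0]=0,low[1]=0,low[2]=?,low[3]=0,low[4]=?,low[5]=?,low[6]=?); scc=(scc[0]=0,scc[1]=0,scc[2]=?,scc[3]=0,scc[4]=?,scc[5]=?,scc[6]=?)
step 4: low=(low[0]=0,low[1]=0,low[2]=3,low[3]=0,low[4]=?,low[5]=4,low[6]=?); scc=(scc[0]=0,scc[1]=0,scc[2]=?,scc[3]=0,scc[4]=?,scc[5]=1,scc[6]=?)
step 5: low=(low[0]=0,low[1]=0,low[2]=3,low[3]=0,low[4]=?,low[5]=4,low[6]=?); scc=(scc[0]=0,scc[1]=0,scc[2]=2,scc[3]=0,scc[4]=?,scc[5]=1,scc[6]=?)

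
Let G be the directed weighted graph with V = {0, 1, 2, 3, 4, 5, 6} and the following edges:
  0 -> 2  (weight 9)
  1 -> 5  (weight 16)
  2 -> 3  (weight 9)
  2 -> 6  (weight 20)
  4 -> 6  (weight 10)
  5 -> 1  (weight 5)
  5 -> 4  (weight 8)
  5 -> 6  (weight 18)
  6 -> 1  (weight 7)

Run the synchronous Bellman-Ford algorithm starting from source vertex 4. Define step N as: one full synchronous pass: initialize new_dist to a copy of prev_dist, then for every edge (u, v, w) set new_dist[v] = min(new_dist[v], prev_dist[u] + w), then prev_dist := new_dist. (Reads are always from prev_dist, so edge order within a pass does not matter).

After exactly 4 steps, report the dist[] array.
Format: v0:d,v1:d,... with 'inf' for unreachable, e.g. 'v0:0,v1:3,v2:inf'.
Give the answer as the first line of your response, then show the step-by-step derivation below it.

v0:inf,v1:17,v2:inf,v3:inf,v4:0,v5:33,v6:10

step 1: dist = v0:inf,v1:inf,v2:inf,v3:inf,v4:0,v5:inf,v6:10
step 2: dist = v0:inf,v1:17,v2:inf,v3:inf,v4:0,v5:inf,v6:10
step 3: dist = v0:inf,v1:17,v2:inf,v3:inf,v4:0,v5:33,v6:10
step 4: dist = v0:inf,v1:17,v2:inf,v3:inf,v4:0,v5:33,v6:10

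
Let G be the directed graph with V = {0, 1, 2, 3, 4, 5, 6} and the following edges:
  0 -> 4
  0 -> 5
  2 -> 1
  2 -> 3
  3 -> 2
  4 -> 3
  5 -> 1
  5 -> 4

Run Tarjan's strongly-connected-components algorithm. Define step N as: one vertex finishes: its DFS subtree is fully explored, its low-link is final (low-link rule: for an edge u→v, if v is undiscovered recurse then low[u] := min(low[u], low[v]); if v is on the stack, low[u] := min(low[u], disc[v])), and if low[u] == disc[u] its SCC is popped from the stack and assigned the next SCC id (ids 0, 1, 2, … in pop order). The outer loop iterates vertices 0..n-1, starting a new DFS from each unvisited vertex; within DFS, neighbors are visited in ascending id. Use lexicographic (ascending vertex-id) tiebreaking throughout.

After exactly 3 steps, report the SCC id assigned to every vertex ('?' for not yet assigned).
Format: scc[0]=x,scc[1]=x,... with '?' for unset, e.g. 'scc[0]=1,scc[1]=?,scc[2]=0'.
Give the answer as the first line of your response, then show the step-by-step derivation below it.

scc[0]=?,scc[1]=0,scc[2]=1,scc[3]=1,scc[4]=?,scc[5]=?,scc[6]=?

step 1: low=(low[0]=0,low[1]=4,low[2]=3,low[3]=2,low[4]=1,low[5]=?,low[6]=?); scc=(scc[0]=?,scc[1]=0,scc[2]=?,scc[3]=?,scc[4]=?,scc[5]=?,scc[6]=?)
step 2: low=(low[0]=0,low[1]=4,low[2]=2,low[3]=2,low[4]=1,low[5]=?,low[6]=?); scc=(scc[0]=?,scc[1]=0,scc[2]=?,scc[3]=?,scc[4]=?,scc[5]=?,scc[6]=?)
step 3: low=(low[0]=0,low[1]=4,low[2]=2,low[3]=2,low[4]=1,low[5]=?,low[6]=?); scc=(scc[0]=?,scc[1]=0,scc[2]=1,scc[3]=1,scc[4]=?,scc[5]=?,scc[6]=?)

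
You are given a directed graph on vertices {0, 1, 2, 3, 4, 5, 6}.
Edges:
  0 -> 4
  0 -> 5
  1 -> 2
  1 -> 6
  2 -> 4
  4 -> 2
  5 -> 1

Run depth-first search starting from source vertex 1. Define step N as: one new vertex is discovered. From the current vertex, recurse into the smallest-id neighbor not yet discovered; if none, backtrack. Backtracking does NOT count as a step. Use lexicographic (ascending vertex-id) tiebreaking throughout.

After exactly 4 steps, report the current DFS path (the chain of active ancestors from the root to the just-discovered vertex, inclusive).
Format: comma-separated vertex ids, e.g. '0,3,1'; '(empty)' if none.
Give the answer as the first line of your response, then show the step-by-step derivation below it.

1,6

step 1: discover 1; path=1; order=1
step 2: discover 2; path=1>2; order=1,2
step 3: discover 4; path=1>2>4; order=1,2,4
step 4: discover 6; path=1>6; order=1,2,4,6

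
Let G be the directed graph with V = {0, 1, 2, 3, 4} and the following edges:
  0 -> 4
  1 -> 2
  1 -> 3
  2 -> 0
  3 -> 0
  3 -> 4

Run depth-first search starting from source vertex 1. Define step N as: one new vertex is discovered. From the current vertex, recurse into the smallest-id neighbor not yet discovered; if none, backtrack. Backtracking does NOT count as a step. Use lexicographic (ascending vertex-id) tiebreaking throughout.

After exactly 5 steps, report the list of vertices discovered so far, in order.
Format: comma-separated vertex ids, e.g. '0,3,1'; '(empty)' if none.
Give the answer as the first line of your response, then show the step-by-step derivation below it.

1,2,0,4,3

step 1: discover 1; path=1; order=1
step 2: discover 2; path=1>2; order=1,2
step 3: discover 0; path=1>2>0; order=1,2,0
step 4: discover 4; path=1>2>0>4; order=1,2,0,4
step 5: discover 3; path=1>3; order=1,2,0,4,3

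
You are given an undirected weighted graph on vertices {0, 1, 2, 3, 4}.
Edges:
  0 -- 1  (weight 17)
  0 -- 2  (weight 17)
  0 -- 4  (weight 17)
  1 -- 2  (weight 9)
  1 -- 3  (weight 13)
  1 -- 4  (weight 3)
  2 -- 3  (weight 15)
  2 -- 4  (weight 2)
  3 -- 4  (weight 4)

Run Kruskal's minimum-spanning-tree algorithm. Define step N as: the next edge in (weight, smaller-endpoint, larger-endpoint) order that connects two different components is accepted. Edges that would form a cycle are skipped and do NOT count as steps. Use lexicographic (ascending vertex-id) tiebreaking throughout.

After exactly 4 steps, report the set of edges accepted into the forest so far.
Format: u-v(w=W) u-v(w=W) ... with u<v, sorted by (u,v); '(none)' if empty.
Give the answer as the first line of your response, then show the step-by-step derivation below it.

0-1(w=17) 1-4(w=3) 2-4(w=2) 3-4(w=4)

step 1: add edge 2-4 (w=2); MST = {2-4(w=2)}
step 2: add edge 1-4 (w=3); MST = {1-4(w=3) 2-4(w=2)}
step 3: add edge 3-4 (w=4); MST = {1-4(w=3) 2-4(w=2) 3-4(w=4)}
step 4: add edge 0-1 (w=17); MST = {0-1(w=17) 1-4(w=3) 2-4(w=2) 3-4(w=4)}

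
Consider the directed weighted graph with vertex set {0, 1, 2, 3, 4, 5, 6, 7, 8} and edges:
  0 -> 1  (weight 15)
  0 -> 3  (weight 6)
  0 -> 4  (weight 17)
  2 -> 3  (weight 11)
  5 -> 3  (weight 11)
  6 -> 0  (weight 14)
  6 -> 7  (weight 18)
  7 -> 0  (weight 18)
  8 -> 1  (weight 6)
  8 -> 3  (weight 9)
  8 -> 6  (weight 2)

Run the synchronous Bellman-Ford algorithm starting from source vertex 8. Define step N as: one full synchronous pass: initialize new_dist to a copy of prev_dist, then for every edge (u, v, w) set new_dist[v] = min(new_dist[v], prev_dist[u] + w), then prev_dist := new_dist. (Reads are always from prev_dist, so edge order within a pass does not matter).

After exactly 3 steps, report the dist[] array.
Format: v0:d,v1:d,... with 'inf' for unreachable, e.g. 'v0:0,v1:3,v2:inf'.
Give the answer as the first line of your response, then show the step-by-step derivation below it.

v0:16,v1:6,v2:inf,v3:9,v4:33,v5:inf,v6:2,v7:20,v8:0

step 1: dist = v0:inf,v1:6,v2:inf,v3:9,v4:inf,v5:inf,v6:2,v7:inf,v8:0
step 2: dist = v0:16,v1:6,v2:inf,v3:9,v4:inf,v5:inf,v6:2,v7:20,v8:0
step 3: dist = v0:16,v1:6,v2:inf,v3:9,v4:33,v5:inf,v6:2,v7:20,v8:0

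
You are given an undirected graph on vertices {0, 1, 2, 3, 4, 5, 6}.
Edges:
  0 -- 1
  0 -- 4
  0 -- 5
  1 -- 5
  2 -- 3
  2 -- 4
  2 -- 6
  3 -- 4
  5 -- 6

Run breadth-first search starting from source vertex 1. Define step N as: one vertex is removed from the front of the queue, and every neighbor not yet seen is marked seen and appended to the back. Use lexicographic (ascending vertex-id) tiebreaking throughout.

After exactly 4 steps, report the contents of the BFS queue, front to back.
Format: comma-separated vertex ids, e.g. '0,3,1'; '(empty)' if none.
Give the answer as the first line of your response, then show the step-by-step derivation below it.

6,2,3

step 1: dequeue 1; queue=[0,5]; order=1
step 2: dequeue 0; queue=[5,4]; order=1,0
step 3: dequeue 5; queue=[4,6]; order=1,0,5
step 4: dequeue 4; queue=[6,2,3]; order=1,0,5,4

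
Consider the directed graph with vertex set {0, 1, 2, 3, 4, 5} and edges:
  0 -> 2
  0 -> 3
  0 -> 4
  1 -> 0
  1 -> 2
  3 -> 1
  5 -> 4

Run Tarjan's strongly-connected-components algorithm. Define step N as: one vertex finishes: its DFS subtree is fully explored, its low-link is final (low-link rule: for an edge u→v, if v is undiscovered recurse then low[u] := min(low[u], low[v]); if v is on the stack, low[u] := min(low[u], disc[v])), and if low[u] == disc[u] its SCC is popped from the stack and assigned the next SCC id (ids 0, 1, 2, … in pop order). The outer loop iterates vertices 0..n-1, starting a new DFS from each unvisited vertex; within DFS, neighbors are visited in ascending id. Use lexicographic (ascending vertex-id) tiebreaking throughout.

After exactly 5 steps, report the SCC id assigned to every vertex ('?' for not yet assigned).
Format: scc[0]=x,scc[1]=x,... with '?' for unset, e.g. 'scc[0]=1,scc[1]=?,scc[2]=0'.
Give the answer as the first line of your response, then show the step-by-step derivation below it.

scc[0]=2,scc[1]=2,scc[2]=0,scc[3]=2,scc[4]=1,scc[5]=?

step 1: low=(low[0]=0,low[1]=?,low[2]=1,low[3]=?,low[4]=?,low[5]=?); scc=(scc[0]=?,scc[1]=?,scc[2]=0,scc[3]=?,scc[4]=?,scc[5]=?)
step 2: low=(low[0]=0,low[1]=0,low[2]=1,low[3]=2,low[4]=?,low[5]=?); scc=(scc[0]=?,scc[1]=?,scc[2]=0,scc[3]=?,scc[4]=?,scc[5]=?)
step 3: low=(low[0]=0,low[1]=0,low[2]=1,low[3]=0,low[4]=?,low[5]=?); scc=(scc[0]=?,scc[1]=?,scc[2]=0,scc[3]=?,scc[4]=?,scc[5]=?)
step 4: low=(low[0]=0,low[1]=0,low[2]=1,low[3]=0,low[4]=4,low[5]=?); scc=(scc[0]=?,scc[1]=?,scc[2]=0,scc[3]=?,scc[4]=1,scc[5]=?)
step 5: low=(low[0]=0,low[1]=0,low[2]=1,low[3]=0,low[4]=4,low[5]=?); scc=(scc[0]=2,scc[1]=2,scc[2]=0,scc[3]=2,scc[4]=1,scc[5]=?)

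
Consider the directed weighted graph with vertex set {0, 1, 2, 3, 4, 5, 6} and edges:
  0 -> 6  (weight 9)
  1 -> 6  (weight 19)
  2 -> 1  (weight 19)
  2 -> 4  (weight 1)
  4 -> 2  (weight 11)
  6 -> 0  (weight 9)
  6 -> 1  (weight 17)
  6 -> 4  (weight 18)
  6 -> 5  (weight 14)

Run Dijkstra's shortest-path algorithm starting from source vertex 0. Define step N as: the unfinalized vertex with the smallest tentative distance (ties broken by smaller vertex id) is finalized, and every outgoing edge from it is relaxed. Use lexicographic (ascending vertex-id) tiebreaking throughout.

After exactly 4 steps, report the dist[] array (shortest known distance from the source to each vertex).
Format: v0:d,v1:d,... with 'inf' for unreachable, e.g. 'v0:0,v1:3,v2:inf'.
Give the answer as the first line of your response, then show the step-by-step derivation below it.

v0:0,v1:26,v2:inf,v3:inf,v4:27,v5:23,v6:9

step 1: dist = v0:0,v1:inf,v2:inf,v3:inf,v4:inf,v5:inf,v6:9
step 2: dist = v0:0,v1:26,v2:inf,v3:inf,v4:27,v5:23,v6:9
step 3: dist = v0:0,v1:26,v2:inf,v3:inf,v4:27,v5:23,v6:9
step 4: dist = v0:0,v1:26,v2:inf,v3:inf,v4:27,v5:23,v6:9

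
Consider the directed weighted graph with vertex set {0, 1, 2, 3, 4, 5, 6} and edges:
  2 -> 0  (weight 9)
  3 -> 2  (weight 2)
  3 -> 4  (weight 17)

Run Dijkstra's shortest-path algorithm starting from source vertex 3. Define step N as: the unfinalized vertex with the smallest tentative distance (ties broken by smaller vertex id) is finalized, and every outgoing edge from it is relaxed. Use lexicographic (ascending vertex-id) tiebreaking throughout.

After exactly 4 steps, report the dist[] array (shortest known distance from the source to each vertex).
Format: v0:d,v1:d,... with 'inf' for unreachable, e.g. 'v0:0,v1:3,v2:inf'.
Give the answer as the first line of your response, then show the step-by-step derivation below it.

v0:11,v1:inf,v2:2,v3:0,v4:17,v5:inf,v6:inf

step 1: dist = v0:inf,v1:inf,v2:2,v3:0,v4:17,v5:inf,v6:inf
step 2: dist = v0:11,v1:inf,v2:2,v3:0,v4:17,v5:inf,v6:inf
step 3: dist = v0:11,v1:inf,v2:2,v3:0,v4:17,v5:inf,v6:inf
step 4: dist = v0:11,v1:inf,v2:2,v3:0,v4:17,v5:inf,v6:inf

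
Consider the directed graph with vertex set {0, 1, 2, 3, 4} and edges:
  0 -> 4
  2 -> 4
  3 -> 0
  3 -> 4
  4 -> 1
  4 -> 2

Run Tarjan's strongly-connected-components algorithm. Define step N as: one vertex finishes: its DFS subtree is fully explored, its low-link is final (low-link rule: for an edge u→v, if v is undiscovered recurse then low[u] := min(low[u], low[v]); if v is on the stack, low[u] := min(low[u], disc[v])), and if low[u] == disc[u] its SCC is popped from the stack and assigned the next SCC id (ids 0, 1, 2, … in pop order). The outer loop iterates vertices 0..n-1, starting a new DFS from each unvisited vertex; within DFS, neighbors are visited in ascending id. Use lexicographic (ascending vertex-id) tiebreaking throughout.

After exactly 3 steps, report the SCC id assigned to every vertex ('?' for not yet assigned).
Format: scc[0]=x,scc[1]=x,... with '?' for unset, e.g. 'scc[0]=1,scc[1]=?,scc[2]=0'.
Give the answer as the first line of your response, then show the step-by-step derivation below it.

scc[0]=?,scc[1]=0,scc[2]=1,scc[3]=?,scc[4]=1

step 1: low=(low[0]=0,low[1]=2,low[2]=?,low[3]=?,low[4]=1); scc=(scc[0]=?,scc[1]=0,scc[2]=?,scc[3]=?,scc[4]=?)
step 2: low=(low[0]=0,low[1]=2,low[2]=1,low[3]=?,low[4]=1); scc=(scc[0]=?,scc[1]=0,scc[2]=?,scc[3]=?,scc[4]=?)
step 3: low=(low[0]=0,low[1]=2,low[2]=1,low[3]=?,low[4]=1); scc=(scc[0]=?,scc[1]=0,scc[2]=1,scc[3]=?,scc[4]=1)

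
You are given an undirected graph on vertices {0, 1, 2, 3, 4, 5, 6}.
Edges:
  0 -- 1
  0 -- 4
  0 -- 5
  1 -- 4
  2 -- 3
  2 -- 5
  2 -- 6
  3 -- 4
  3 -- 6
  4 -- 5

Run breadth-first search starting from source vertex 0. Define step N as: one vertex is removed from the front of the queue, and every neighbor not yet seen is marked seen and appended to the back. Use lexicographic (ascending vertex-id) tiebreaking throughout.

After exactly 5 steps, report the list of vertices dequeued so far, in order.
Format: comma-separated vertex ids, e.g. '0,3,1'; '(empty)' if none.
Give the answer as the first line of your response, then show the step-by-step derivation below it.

0,1,4,5,3

step 1: dequeue 0; queue=[1,4,5]; order=0
step 2: dequeue 1; queue=[4,5]; order=0,1
step 3: dequeue 4; queue=[5,3]; order=0,1,4
step 4: dequeue 5; queue=[3,2]; order=0,1,4,5
step 5: dequeue 3; queue=[2,6]; order=0,1,4,5,3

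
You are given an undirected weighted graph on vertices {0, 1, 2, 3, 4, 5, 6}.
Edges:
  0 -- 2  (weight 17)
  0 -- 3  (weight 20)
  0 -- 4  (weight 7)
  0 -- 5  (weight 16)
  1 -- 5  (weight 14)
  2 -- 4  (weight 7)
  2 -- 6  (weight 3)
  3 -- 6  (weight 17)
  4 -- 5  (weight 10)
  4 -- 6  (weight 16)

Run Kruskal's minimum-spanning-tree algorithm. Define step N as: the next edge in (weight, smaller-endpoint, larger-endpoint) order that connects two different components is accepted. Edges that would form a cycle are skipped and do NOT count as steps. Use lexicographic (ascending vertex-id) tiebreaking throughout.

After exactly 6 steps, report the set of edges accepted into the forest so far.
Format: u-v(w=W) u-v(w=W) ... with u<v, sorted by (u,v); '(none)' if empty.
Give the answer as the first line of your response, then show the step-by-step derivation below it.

0-4(w=7) 1-5(w=14) 2-4(w=7) 2-6(w=3) 3-6(w=17) 4-5(w=10)

step 1: add edge 2-6 (w=3); MST = {2-6(w=3)}
step 2: add edge 0-4 (w=7); MST = {0-4(w=7) 2-6(w=3)}
step 3: add edge 2-4 (w=7); MST = {0-4(w=7) 2-4(w=7) 2-6(w=3)}
step 4: add edge 4-5 (w=10); MST = {0-4(w=7) 2-4(w=7) 2-6(w=3) 4-5(w=10)}
step 5: add edge 1-5 (w=14); MST = {0-4(w=7) 1-5(w=14) 2-4(w=7) 2-6(w=3) 4-5(w=10)}
step 6: add edge 3-6 (w=17); MST = {0-4(w=7) 1-5(w=14) 2-4(w=7) 2-6(w=3) 3-6(w=17) 4-5(w=10)}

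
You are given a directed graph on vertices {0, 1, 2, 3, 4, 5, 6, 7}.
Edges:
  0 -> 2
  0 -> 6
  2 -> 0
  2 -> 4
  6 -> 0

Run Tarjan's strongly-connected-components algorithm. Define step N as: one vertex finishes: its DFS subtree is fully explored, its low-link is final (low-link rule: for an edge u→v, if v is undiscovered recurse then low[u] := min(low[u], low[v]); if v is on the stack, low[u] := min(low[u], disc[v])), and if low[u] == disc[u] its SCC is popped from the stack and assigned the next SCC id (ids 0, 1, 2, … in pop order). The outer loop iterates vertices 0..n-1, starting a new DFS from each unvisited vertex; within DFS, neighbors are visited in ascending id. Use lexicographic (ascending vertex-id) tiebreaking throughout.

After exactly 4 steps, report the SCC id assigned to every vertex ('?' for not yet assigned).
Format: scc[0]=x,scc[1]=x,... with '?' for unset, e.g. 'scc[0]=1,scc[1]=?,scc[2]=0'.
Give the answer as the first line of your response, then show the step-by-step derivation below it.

scc[0]=1,scc[1]=?,scc[2]=1,scc[3]=?,scc[4]=0,scc[5]=?,scc[6]=1,scc[7]=?

step 1: low=(low[0]=0,low[1]=?,low[2]=0,low[3]=?,low[4]=2,low[5]=?,low[6]=?,low[7]=?); scc=(scc[0]=?,scc[1]=?,scc[2]=?,scc[3]=?,scc[4]=0,scc[5]=?,scc[6]=?,scc[7]=?)
step 2: low=(low[0]=0,low[1]=?,low[2]=0,low[3]=?,low[4]=2,low[5]=?,low[6]=?,low[7]=?); scc=(scc[0]=?,scc[1]=?,scc[2]=?,scc[3]=?,scc[4]=0,scc[5]=?,scc[6]=?,scc[7]=?)
step 3: low=(low[0]=0,low[1]=?,low[2]=0,low[3]=?,low[4]=2,low[5]=?,low[6]=0,low[7]=?); scc=(scc[0]=?,scc[1]=?,scc[2]=?,scc[3]=?,scc[4]=0,scc[5]=?,scc[6]=?,scc[7]=?)
step 4: low=(low[0]=0,low[1]=?,low[2]=0,low[3]=?,low[4]=2,low[5]=?,low[6]=0,low[7]=?); scc=(scc[0]=1,scc[1]=?,scc[2]=1,scc[3]=?,scc[4]=0,scc[5]=?,scc[6]=1,scc[7]=?)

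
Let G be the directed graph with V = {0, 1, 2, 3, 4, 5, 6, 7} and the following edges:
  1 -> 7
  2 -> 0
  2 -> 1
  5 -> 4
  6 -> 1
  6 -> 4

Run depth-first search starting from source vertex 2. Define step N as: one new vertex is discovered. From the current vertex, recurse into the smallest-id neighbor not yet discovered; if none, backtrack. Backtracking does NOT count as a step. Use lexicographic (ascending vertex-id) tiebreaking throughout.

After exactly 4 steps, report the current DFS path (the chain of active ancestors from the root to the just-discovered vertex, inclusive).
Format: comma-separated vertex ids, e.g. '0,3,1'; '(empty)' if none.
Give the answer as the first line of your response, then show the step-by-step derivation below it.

2,1,7

step 1: discover 2; path=2; order=2
step 2: discover 0; path=2>0; order=2,0
step 3: discover 1; path=2>1; order=2,0,1
step 4: discover 7; path=2>1>7; order=2,0,1,7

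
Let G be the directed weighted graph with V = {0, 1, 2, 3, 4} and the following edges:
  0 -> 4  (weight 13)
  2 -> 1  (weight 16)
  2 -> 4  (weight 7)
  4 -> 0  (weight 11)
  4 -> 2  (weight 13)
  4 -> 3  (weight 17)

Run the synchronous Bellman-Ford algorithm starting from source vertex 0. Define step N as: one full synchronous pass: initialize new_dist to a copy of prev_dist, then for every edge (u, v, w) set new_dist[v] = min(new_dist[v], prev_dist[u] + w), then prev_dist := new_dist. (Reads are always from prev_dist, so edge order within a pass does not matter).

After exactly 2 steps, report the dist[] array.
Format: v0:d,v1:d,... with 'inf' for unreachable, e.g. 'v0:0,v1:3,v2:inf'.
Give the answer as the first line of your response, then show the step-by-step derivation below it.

v0:0,v1:inf,v2:26,v3:30,v4:13

step 1: dist = v0:0,v1:inf,v2:inf,v3:inf,v4:13
step 2: dist = v0:0,v1:inf,v2:26,v3:30,v4:13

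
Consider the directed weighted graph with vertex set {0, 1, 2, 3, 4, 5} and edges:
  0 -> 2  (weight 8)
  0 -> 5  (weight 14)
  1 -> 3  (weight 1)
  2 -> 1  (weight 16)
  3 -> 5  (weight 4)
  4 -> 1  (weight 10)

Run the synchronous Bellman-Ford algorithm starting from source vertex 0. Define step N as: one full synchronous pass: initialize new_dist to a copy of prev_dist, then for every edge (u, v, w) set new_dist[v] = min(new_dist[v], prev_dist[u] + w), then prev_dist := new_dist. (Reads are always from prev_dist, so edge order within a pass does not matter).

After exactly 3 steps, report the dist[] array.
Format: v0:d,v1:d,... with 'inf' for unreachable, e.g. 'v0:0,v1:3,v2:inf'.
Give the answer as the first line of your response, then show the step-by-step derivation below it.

v0:0,v1:24,v2:8,v3:25,v4:inf,v5:14

step 1: dist = v0:0,v1:inf,v2:8,v3:inf,v4:inf,v5:14
step 2: dist = v0:0,v1:24,v2:8,v3:inf,v4:inf,v5:14
step 3: dist = v0:0,v1:24,v2:8,v3:25,v4:inf,v5:14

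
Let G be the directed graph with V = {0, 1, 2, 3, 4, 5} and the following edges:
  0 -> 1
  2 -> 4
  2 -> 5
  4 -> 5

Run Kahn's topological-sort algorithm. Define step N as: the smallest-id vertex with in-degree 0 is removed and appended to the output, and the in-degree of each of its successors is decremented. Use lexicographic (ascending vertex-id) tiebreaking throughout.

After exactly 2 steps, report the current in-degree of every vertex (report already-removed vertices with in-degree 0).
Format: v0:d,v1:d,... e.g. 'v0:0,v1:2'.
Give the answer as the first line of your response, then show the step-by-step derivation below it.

v0:0,v1:0,v2:0,v3:0,v4:1,v5:2

step 1: output 0; order=[0]; indeg=(0,0,0,0,1,2)
step 2: output 1; order=[0,1]; indeg=(0,0,0,0,1,2)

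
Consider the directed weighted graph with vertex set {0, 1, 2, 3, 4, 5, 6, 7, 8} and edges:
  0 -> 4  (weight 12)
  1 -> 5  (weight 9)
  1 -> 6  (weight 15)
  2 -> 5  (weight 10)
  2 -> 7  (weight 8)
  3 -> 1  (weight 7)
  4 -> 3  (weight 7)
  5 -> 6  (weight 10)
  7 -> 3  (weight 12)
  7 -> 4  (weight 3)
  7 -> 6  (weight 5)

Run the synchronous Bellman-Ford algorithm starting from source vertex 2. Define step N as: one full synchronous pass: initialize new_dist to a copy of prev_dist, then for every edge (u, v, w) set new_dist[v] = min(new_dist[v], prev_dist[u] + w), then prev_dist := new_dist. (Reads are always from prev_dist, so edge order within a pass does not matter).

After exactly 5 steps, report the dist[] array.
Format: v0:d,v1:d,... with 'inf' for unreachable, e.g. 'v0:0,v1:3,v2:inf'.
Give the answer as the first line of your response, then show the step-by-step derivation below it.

v0:inf,v1:25,v2:0,v3:18,v4:11,v5:10,v6:13,v7:8,v8:inf

step 1: dist = v0:inf,v1:inf,v2:0,v3:inf,v4:inf,v5:10,v6:inf,v7:8,v8:inf
step 2: dist = v0:inf,v1:inf,v2:0,v3:20,v4:11,v5:10,v6:13,v7:8,v8:inf
step 3: dist = v0:inf,v1:27,v2:0,v3:18,v4:11,v5:10,v6:13,v7:8,v8:inf
step 4: dist = v0:inf,v1:25,v2:0,v3:18,v4:11,v5:10,v6:13,v7:8,v8:inf
step 5: dist = v0:inf,v1:25,v2:0,v3:18,v4:11,v5:10,v6:13,v7:8,v8:inf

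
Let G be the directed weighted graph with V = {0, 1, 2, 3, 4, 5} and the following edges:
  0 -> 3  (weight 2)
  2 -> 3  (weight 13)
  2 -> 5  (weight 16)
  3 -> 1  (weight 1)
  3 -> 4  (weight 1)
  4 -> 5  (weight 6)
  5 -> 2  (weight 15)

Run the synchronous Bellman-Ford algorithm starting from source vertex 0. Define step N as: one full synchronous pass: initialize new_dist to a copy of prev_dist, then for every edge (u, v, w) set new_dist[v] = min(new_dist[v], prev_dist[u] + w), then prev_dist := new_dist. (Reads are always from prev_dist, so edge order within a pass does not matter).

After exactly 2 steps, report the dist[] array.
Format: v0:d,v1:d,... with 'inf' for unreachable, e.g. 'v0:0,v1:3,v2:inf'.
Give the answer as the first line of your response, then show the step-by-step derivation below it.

v0:0,v1:3,v2:inf,v3:2,v4:3,v5:inf

step 1: dist = v0:0,v1:inf,v2:inf,v3:2,v4:inf,v5:inf
step 2: dist = v0:0,v1:3,v2:inf,v3:2,v4:3,v5:inf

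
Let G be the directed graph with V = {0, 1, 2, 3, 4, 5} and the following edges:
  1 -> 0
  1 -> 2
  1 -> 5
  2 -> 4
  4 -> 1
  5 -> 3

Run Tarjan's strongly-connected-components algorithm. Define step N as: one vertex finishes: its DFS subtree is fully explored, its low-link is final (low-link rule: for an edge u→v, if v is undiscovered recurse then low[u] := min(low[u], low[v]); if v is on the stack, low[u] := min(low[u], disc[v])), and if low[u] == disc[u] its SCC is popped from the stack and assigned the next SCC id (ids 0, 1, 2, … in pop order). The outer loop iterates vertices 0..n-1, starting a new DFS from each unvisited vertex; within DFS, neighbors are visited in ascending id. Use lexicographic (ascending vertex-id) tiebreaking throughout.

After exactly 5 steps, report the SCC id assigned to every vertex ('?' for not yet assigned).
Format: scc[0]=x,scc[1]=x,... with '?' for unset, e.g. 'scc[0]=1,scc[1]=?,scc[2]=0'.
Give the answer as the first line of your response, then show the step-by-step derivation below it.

scc[0]=0,scc[1]=?,scc[2]=?,scc[3]=1,scc[4]=?,scc[5]=2

step 1: low=(low[0]=0,low[1]=?,low[2]=?,low[3]=?,low[4]=?,low[5]=?); scc=(scc[0]=0,scc[1]=?,scc[2]=?,scc[3]=?,scc[4]=?,scc[5]=?)
step 2: low=(low[0]=0,low[1]=1,low[2]=2,low[3]=?,low[4]=1,low[5]=?); scc=(scc[0]=0,scc[1]=?,scc[2]=?,scc[3]=?,scc[4]=?,scc[5]=?)
step 3: low=(low[0]=0,low[1]=1,low[2]=1,low[3]=?,low[4]=1,low[5]=?); scc=(scc[0]=0,scc[1]=?,scc[2]=?,scc[3]=?,scc[4]=?,scc[5]=?)
step 4: low=(low[0]=0,low[1]=1,low[2]=1,low[3]=5,low[4]=1,low[5]=4); scc=(scc[0]=0,scc[1]=?,scc[2]=?,scc[3]=1,scc[4]=?,scc[5]=?)
step 5: low=(low[0]=0,low[1]=1,low[2]=1,low[3]=5,low[4]=1,low[5]=4); scc=(scc[0]=0,scc[1]=?,scc[2]=?,scc[3]=1,scc[4]=?,scc[5]=2)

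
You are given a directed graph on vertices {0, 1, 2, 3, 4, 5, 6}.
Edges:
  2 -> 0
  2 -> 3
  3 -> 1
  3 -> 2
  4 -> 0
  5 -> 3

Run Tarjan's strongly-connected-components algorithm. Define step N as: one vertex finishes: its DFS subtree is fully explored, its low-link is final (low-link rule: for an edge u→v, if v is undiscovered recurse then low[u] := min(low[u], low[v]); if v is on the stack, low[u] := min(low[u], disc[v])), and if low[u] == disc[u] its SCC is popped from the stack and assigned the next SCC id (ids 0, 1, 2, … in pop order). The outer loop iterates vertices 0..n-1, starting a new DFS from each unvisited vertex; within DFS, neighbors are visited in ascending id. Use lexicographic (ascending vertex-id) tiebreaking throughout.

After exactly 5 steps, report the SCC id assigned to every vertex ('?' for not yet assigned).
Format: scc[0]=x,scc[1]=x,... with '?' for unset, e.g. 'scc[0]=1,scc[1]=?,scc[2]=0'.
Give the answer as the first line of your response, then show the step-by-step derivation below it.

scc[0]=0,scc[1]=1,scc[2]=2,scc[3]=2,scc[4]=3,scc[5]=?,scc[6]=?

step 1: low=(low[0]=0,low[1]=?,low[2]=?,low[3]=?,low[4]=?,low[5]=?,low[6]=?); scc=(scc[0]=0,scc[1]=?,scc[2]=?,scc[3]=?,scc[4]=?,scc[5]=?,scc[6]=?)
step 2: low=(low[0]=0,low[1]=1,low[2]=?,low[3]=?,low[4]=?,low[5]=?,low[6]=?); scc=(scc[0]=0,scc[1]=1,scc[2]=?,scc[3]=?,scc[4]=?,scc[5]=?,scc[6]=?)
step 3: low=(low[0]=0,low[1]=1,low[2]=2,low[3]=2,low[4]=?,low[5]=?,low[6]=?); scc=(scc[0]=0,scc[1]=1,scc[2]=?,scc[3]=?,scc[4]=?,scc[5]=?,scc[6]=?)
step 4: low=(low[0]=0,low[1]=1,low[2]=2,low[3]=2,low[4]=?,low[5]=?,low[6]=?); scc=(scc[0]=0,scc[1]=1,scc[2]=2,scc[3]=2,scc[4]=?,scc[5]=?,scc[6]=?)
step 5: low=(low[0]=0,low[1]=1,low[2]=2,low[3]=2,low[4]=4,low[5]=?,low[6]=?); scc=(scc[0]=0,scc[1]=1,scc[2]=2,scc[3]=2,scc[4]=3,scc[5]=?,scc[6]=?)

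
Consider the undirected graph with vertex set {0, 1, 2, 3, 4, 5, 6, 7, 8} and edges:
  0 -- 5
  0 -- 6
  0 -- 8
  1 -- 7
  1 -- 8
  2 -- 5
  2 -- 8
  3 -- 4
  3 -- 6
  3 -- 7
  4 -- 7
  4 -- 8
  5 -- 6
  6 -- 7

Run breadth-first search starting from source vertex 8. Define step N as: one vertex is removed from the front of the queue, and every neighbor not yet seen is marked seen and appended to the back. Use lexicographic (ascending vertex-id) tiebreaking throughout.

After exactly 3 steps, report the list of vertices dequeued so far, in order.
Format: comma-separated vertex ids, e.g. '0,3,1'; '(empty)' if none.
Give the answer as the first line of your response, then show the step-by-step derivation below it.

8,0,1

step 1: dequeue 8; queue=[0,1,2,4]; order=8
step 2: dequeue 0; queue=[1,2,4,5,6]; order=8,0
step 3: dequeue 1; queue=[2,4,5,6,7]; order=8,0,1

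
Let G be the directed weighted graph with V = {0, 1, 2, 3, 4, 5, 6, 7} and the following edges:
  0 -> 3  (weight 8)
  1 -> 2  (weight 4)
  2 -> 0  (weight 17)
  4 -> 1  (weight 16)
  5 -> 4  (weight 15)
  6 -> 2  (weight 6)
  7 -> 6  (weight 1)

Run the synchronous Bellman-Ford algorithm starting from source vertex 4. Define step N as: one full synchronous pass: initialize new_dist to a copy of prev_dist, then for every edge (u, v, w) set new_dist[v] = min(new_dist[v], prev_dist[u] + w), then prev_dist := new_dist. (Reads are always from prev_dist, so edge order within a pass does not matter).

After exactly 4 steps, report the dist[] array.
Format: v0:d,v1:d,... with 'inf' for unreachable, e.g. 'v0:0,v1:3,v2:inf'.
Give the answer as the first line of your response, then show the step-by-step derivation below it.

v0:37,v1:16,v2:20,v3:45,v4:0,v5:inf,v6:inf,v7:inf

step 1: dist = v0:inf,v1:16,v2:inf,v3:inf,v4:0,v5:inf,v6:inf,v7:inf
step 2: dist = v0:inf,v1:16,v2:20,v3:inf,v4:0,v5:inf,v6:inf,v7:inf
step 3: dist = v0:37,v1:16,v2:20,v3:inf,v4:0,v5:inf,v6:inf,v7:inf
step 4: dist = v0:37,v1:16,v2:20,v3:45,v4:0,v5:inf,v6:inf,v7:inf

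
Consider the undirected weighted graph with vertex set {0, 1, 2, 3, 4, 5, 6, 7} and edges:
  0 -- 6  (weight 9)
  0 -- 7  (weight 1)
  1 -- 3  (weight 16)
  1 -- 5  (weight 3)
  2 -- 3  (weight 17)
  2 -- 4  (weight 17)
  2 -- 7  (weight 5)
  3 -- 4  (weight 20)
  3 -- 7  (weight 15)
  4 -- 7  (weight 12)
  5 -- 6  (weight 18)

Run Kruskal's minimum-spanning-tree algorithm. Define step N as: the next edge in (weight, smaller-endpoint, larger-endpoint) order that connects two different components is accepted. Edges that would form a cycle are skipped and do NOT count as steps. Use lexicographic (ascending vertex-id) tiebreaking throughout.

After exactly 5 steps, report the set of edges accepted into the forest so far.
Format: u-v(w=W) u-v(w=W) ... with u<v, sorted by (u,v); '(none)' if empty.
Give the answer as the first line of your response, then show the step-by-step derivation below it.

0-6(w=9) 0-7(w=1) 1-5(w=3) 2-7(w=5) 4-7(w=12)

step 1: add edge 0-7 (w=1); MST = {0-7(w=1)}
step 2: add edge 1-5 (w=3); MST = {0-7(w=1) 1-5(w=3)}
step 3: add edge 2-7 (w=5); MST = {0-7(w=1) 1-5(w=3) 2-7(w=5)}
step 4: add edge 0-6 (w=9); MST = {0-6(w=9) 0-7(w=1) 1-5(w=3) 2-7(w=5)}
step 5: add edge 4-7 (w=12); MST = {0-6(w=9) 0-7(w=1) 1-5(w=3) 2-7(w=5) 4-7(w=12)}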